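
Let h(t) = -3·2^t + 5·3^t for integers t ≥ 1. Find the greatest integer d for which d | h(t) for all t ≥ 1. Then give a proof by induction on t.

d = 3

Computing the first values: h(1) = 9 and h(2) = 33; gcd(9, 33) = 3, so d ≤ 3.
We prove 3 | -3·2^t + 5·3^t for all t ≥ 1 by induction on t.
When t = 1: h(1) = 9 = 3·(3), so 3 | h(1).
Inductive step: assume the claim holds for t = r, i.e. 3 | h(r). Then
h(r+1) − 3·h(r) = (-3·2^(r+1) + 5·3^(r+1)) − 3·(-3·2^r + 5·3^r) = (-3)·2^r·(2 − 3) = (3)·2^r. Since 3 | h(r) by the inductive hypothesis, 3 | 3·h(r); and 3 | 3 since 3 = 3·1. Therefore 3 | h(r+1).
By induction, the statement is established for all t ≥ 1.
Therefore the largest such d is 3.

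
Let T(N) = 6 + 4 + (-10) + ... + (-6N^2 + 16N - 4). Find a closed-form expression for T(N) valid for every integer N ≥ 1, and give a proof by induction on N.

T(N) = -N(N - 3)(2N + 1)

We claim T(N) = -N(N - 3)(2N + 1) for all N ≥ 1.
For the base case N = 1: T(1) = 6, and the closed form gives 6. They agree.
Inductive step: suppose the statement holds for some m ≥ 1, so T(m) = m(-2m^2 + 5m + 3).
Then T(m+1) = T(m) + (-6m^2 + 4m + 6) = (m(-2m^2 + 5m + 3)) + (-6m^2 + 4m + 6).
Simplifying, T(m+1) = -(m - 2)(m + 1)(2m + 3) = -(m+1)((m+1) - 3)(2(m+1) + 1),
which is the closed form with N = m+1.
By the principle of mathematical induction, the result holds for all N ≥ 1.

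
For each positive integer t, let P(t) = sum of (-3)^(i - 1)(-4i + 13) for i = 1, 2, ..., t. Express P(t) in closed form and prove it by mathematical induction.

P(t) = (-3)^t(t - 3) + 3

We claim P(t) = (-3)^t(t - 3) + 3 for all t ≥ 1.
Base step (t = 1): P(1) = 9, and the closed form gives 9. They agree.
Inductive step: assume the claim holds for t = i, so P(i) = (-3)^i(i - 3) + 3.
Then P(i+1) = P(i) + ((-3)^i(-4i + 9)) = ((-3)^i(i - 3) + 3) + ((-3)^i(-4i + 9)).
Simplifying, P(i+1) = -3(-3)^i·i + 6(-3)^i + 3 = (-3)^(i+1)((i+1) - 3) + 3,
which is the closed form with t = i+1.
By induction, the statement is established for all t ≥ 1.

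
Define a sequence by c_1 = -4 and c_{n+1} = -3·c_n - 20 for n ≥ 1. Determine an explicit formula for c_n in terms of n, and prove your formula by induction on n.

c_n = (-3)^(n - 1) - 5

Computing the first terms: c_1 = -4, c_2 = -8, c_3 = 4. This suggests c_n = (-3)^(n - 1) - 5.
Base case (n = 1): the formula gives -4 = -4 = c_1.
Suppose the result is true for n = p, so c_p = (-3)^(p - 1) - 5.
Then c_{p+1} = -3·c_p - 20 = -3·((-3)^(p - 1) - 5) - 20 = (-3)^p - 5 = (-3)^((p+1) - 1) - 5,
which is the claimed formula at n = p+1.
By induction, the statement is established for all n ≥ 1.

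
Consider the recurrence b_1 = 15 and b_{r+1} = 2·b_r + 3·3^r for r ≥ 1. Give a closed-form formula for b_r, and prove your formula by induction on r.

b_r = 3·2^r + 3^(r + 1)

Computing the first terms: b_1 = 15, b_2 = 39, b_3 = 105. This suggests b_r = 3·2^r + 3^(r + 1).
For the base case r = 1: the formula gives 15 = 15 = b_1.
For the inductive step, assume it holds for an arbitrary m ≥ 1, so b_m = 3·2^m + 3^(m + 1).
Then b_{m+1} = 2·b_m + 3·3^m = 2·(3·2^m + 3^(m + 1)) + 3·3^m = 3·2^(m + 1) + 3^(m + 2) = 3·2^(m+1) + 3^((m+1) + 1),
which is the claimed formula at r = m+1.
Hence, by induction on r, the claim holds for every r ≥ 1.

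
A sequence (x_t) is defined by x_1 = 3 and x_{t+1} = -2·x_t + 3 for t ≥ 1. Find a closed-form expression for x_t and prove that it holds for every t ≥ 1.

Computing the first terms: x_1 = 3, x_2 = -3, x_3 = 9. This suggests x_t = -(-2)^t + 1.
Base case (t = 1): the formula gives 3 = 3 = x_1.
Inductive step: suppose the statement holds for some r ≥ 1, so x_r = -(-2)^r + 1.
Then x_{r+1} = -2·x_r + 3 = -2·(-(-2)^r + 1) + 3 = -(-2)^(r + 1) + 1,
which is the claimed formula at t = r+1.
By the principle of mathematical induction, the result holds for all t ≥ 1.

x_t = -(-2)^t + 1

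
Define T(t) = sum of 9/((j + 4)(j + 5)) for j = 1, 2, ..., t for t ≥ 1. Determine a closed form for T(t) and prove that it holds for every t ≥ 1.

We claim T(t) = 9t/(5(t + 5)) for all t ≥ 1.
Base case (t = 1): T(1) = 3/10, and the closed form gives 3/10. They agree.
For the inductive step, assume it holds for an arbitrary j ≥ 1, so T(j) = 9j/(5(j + 5)).
Then T(j+1) = T(j) + (9/((j + 5)(j + 6))) = (9j/(5(j + 5))) + (9/((j + 5)(j + 6))).
Simplifying, T(j+1) = 9(j + 1)/(5(j + 6)) = 9(j+1)/(5((j+1) + 5)),
which is the closed form with t = j+1.
This completes the induction.

T(t) = 9t/(5(t + 5))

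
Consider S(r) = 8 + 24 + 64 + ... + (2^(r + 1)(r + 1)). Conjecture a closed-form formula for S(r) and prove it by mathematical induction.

We claim S(r) = 2^(r + 2)r for all r ≥ 1.
When r = 1: S(1) = 8, and the closed form gives 8. They agree.
Inductive step: suppose the statement holds for some p ≥ 1, so S(p) = 2^(p + 2)p.
Then S(p+1) = S(p) + (2^(p + 2)(p + 2)) = (2^(p + 2)p) + (2^(p + 2)(p + 2)).
Simplifying, S(p+1) = 2^(p + 3)(p + 1) = 2^((p+1) + 2)(p+1),
which is the closed form with r = p+1.
Hence, by induction on r, the claim holds for every r ≥ 1.

S(r) = 2^(r + 2)r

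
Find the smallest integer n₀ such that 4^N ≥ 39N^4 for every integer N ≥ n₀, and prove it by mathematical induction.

At N = 8: 65536 < 159744, so the inequality fails and n₀ ≥ 9. We prove 4^N ≥ 39N^4 for all N ≥ 9.
Base step (N = 9): 4^N = 262144 and 39N^4 = 255879, so 262144 ≥ 255879.
For the inductive step, assume it holds for an arbitrary m ≥ 9, so 4^m ≥ 39m^4.
Then 4^(m + 1) = 4·(4^m) ≥ 4·(39m^4).
Also, for m ≥ 9 we have 4·(39m^4) ≥ 39(m+1)^4, since 4 ≥ (1 + 1/m)^4 for all m ≥ 9.
Combining, 4^(m + 1) ≥ 39(m+1)^4.
This completes the induction.
Hence the smallest such n₀ is 9.

n₀ = 9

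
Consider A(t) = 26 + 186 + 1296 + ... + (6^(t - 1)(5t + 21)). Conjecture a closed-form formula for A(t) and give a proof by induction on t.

We claim A(t) = 6^t(t + 4) - 4 for all t ≥ 1.
For the base case t = 1: A(1) = 26, and the closed form gives 26. They agree.
Inductive step: assume the claim holds for t = j, so A(j) = 6^j(j + 4) - 4.
Then A(j+1) = A(j) + (6^j(5j + 26)) = (6^j(j + 4) - 4) + (6^j(5j + 26)).
Simplifying, A(j+1) = 6·6^j·j + 30·6^j - 4 = 6^(j+1)((j+1) + 4) - 4,
which is the closed form with t = j+1.
By the principle of mathematical induction, the result holds for all t ≥ 1.

A(t) = 6^t(t + 4) - 4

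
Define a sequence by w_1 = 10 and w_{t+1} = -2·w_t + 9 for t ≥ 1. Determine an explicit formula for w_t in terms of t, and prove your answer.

w_t = 7(-2)^(t - 1) + 3

Computing the first terms: w_1 = 10, w_2 = -11, w_3 = 31. This suggests w_t = 7(-2)^(t - 1) + 3.
For the base case t = 1: the formula gives 10 = 10 = w_1.
Inductive step: assume the claim holds for t = r, so w_r = 7(-2)^(r - 1) + 3.
Then w_{r+1} = -2·w_r + 9 = -2·(7(-2)^(r - 1) + 3) + 9 = 7(-2)^r + 3 = 7(-2)^((r+1) - 1) + 3,
which is the claimed formula at t = r+1.
Hence, by induction on t, the claim holds for every t ≥ 1.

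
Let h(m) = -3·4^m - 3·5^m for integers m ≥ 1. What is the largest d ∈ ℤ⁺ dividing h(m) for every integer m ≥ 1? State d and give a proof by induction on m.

Computing the first values: h(1) = -27 and h(2) = -123; gcd(-27, -123) = 3, so d ≤ 3.
We prove 3 | -3·4^m - 3·5^m for all m ≥ 1 by induction on m.
When m = 1: h(1) = -27 = 3·(-9), so 3 | h(1).
Inductive step: suppose the statement holds for some k ≥ 1, i.e. 3 | h(k). Then
h(k+1) − 5·h(k) = (-3·4^(k+1) - 3·5^(k+1)) − 5·(-3·4^k - 3·5^k) = (-3)·4^k·(4 − 5) = (3)·4^k. Since 3 | h(k) by the inductive hypothesis, 3 | 5·h(k); and 3 | 3 since 3 = 3·1. Therefore 3 | h(k+1).
By induction, the statement is established for all m ≥ 1.
Therefore the largest such d is 3.

d = 3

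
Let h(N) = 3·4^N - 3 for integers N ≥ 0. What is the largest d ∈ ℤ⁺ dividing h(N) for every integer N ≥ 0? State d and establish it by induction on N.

Computing the first values: h(0) = 0 and h(1) = 9; gcd(0, 9) = 9, so d ≤ 9.
We prove 9 | 3·4^N - 3 for all N ≥ 0 by induction on N.
For the base case N = 0: h(0) = 0 = 9·(0), so 9 | h(0).
Inductive step: assume the claim holds for N = p, i.e. 9 | h(p). Then
h(p+1) = 3·4^(p+1) - 3 = 4·(3·4^p - 3) + 9 = 4·h(p) + 9. The first term is divisible by 9 by the inductive hypothesis, and 9 is divisible by 9. Hence 9 | h(p+1).
Hence, by induction on N, the claim holds for every N ≥ 0.
Therefore the largest such d is 9.

d = 9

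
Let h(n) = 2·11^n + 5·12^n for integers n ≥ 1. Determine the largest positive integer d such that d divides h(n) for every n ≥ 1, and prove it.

d = 2

Computing the first values: h(1) = 82 and h(2) = 962; gcd(82, 962) = 2, so d ≤ 2.
We prove 2 | 2·11^n + 5·12^n for all n ≥ 1 by induction on n.
When n = 1: h(1) = 82 = 2·(41), so 2 | h(1).
Inductive step: suppose the statement holds for some m ≥ 1, i.e. 2 | h(m). Then
h(m+1) − 12·h(m) = (2·11^(m+1) + 5·12^(m+1)) − 12·(2·11^m + 5·12^m) = (2)·11^m·(11 − 12) = (-2)·11^m. Since 2 | h(m) by the inductive hypothesis, 2 | 12·h(m); and 2 | -2 since -2 = 2·-1. Therefore 2 | h(m+1).
Hence, by induction on n, the claim holds for every n ≥ 1.
Therefore the largest such d is 2.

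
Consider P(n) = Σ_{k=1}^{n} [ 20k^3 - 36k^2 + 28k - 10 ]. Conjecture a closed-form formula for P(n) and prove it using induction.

P(n) = n(5n^3 - 2n^2 + n - 2)

We claim P(n) = n(5n^3 - 2n^2 + n - 2) for all n ≥ 1.
When n = 1: P(1) = 2, and the closed form gives 2. They agree.
Inductive step: suppose the statement holds for some k ≥ 1, so P(k) = k(5k^3 - 2k^2 + k - 2).
Then P(k+1) = P(k) + (20k^3 + 24k^2 + 16k + 2) = (k(5k^3 - 2k^2 + k - 2)) + (20k^3 + 24k^2 + 16k + 2).
Simplifying, P(k+1) = (k + 1)(5k^3 + 13k^2 + 12k + 2) = (k+1)(5(k+1)^3 - 2(k+1)^2 + (k+1) - 2),
which is the closed form with n = k+1.
By induction, the statement is established for all n ≥ 1.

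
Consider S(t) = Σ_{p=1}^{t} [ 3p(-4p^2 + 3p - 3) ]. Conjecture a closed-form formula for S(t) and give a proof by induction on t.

S(t) = -3t(t + 1)(t^2 + 1)

We claim S(t) = -3t(t + 1)(t^2 + 1) for all t ≥ 1.
Base step (t = 1): S(1) = -12, and the closed form gives -12. They agree.
Inductive step: suppose the statement holds for some p ≥ 1, so S(p) = 3p(-p^3 - p^2 - p - 1).
Then S(p+1) = S(p) + (3(p + 1)(3p - 4(p + 1)^2)) = (3p(-p^3 - p^2 - p - 1)) + (3(p + 1)(3p - 4(p + 1)^2)).
Simplifying, S(p+1) = -3(p + 1)(p + 2)(p^2 + 2p + 2) = -3(p+1)((p+1) + 1)((p+1)^2 + 1),
which is the closed form with t = p+1.
By the principle of mathematical induction, the result holds for all t ≥ 1.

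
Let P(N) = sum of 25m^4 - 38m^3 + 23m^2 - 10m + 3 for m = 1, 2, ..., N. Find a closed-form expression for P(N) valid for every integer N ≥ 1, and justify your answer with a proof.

P(N) = N(5N^4 + 3N^3 - 3N^2 - 3N + 1)

We claim P(N) = N(5N^4 + 3N^3 - 3N^2 - 3N + 1) for all N ≥ 1.
When N = 1: P(1) = 3, and the closed form gives 3. They agree.
Suppose the result is true for N = m, so P(m) = m(5m^4 + 3m^3 - 3m^2 - 3m + 1).
Then P(m+1) = P(m) + (25m^4 + 62m^3 + 59m^2 + 22m + 3) = (m(5m^4 + 3m^3 - 3m^2 - 3m + 1)) + (25m^4 + 62m^3 + 59m^2 + 22m + 3).
Simplifying, P(m+1) = (m + 1)(5m^4 + 23m^3 + 36m^2 + 20m + 3) = (m+1)(5(m+1)^4 + 3(m+1)^3 - 3(m+1)^2 - 3(m+1) + 1),
which is the closed form with N = m+1.
By induction, the statement is established for all N ≥ 1.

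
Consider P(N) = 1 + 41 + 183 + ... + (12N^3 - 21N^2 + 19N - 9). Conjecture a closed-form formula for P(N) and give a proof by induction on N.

P(N) = N(3N^3 - N^2 + 2N - 3)

We claim P(N) = N(3N^3 - N^2 + 2N - 3) for all N ≥ 1.
For the base case N = 1: P(1) = 1, and the closed form gives 1. They agree.
Inductive step: assume the claim holds for N = j, so P(j) = j(3j^3 - j^2 + 2j - 3).
Then P(j+1) = P(j) + (12j^3 + 15j^2 + 13j + 1) = (j(3j^3 - j^2 + 2j - 3)) + (12j^3 + 15j^2 + 13j + 1).
Simplifying, P(j+1) = (j + 1)(3j^3 + 8j^2 + 9j + 1) = (j+1)(3(j+1)^3 - (j+1)^2 + 2(j+1) - 3),
which is the closed form with N = j+1.
By the principle of mathematical induction, the result holds for all N ≥ 1.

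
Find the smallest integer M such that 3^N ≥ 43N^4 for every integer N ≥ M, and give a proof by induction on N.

M = 13

At N = 12: 531441 < 891648, so the inequality fails and M ≥ 13. We prove 3^N ≥ 43N^4 for all N ≥ 13.
Base step (N = 13): 3^N = 1594323 and 43N^4 = 1228123, so 1594323 ≥ 1228123.
Inductive step: suppose the statement holds for some p ≥ 13, so 3^p ≥ 43p^4.
Then 3^(p + 1) = 3·(3^p) ≥ 3·(43p^4).
Also, for p ≥ 13 we have 3·(43p^4) ≥ 43(p+1)^4, since 3 ≥ (1 + 1/p)^4 for all p ≥ 13.
Combining, 3^(p + 1) ≥ 43(p+1)^4.
By the principle of mathematical induction, the result holds for all N ≥ 13.
Hence the smallest such M is 13.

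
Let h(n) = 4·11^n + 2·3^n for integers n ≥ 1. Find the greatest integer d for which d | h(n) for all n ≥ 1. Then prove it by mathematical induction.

d = 2

Computing the first values: h(1) = 50 and h(2) = 502; gcd(50, 502) = 2, so d ≤ 2.
We prove 2 | 4·11^n + 2·3^n for all n ≥ 1 by induction on n.
Base step (n = 1): h(1) = 50 = 2·(25), so 2 | h(1).
Inductive step: suppose the statement holds for some k ≥ 1, i.e. 2 | h(k). Then
h(k+1) − 11·h(k) = (4·11^(k+1) + 2·3^(k+1)) − 11·(4·11^k + 2·3^k) = (2)·3^k·(3 − 11) = (-16)·3^k. Since 2 | h(k) by the inductive hypothesis, 2 | 11·h(k); and 2 | -16 since -16 = 2·-8. Therefore 2 | h(k+1).
Hence, by induction on n, the claim holds for every n ≥ 1.
Therefore the largest such d is 2.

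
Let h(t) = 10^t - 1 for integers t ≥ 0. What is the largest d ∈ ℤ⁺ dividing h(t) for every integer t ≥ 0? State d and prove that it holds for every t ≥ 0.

Computing the first values: h(0) = 0 and h(1) = 9; gcd(0, 9) = 9, so d ≤ 9.
We prove 9 | 10^t - 1 for all t ≥ 0 by induction on t.
Base case (t = 0): h(0) = 0 = 9·(0), so 9 | h(0).
Inductive step: assume the claim holds for t = k, i.e. 9 | h(k). Then
h(k+1) = 10^(k+1) - 1 = 10·(10^k - 1) + 9 = 10·h(k) + 9. The first term is divisible by 9 by the inductive hypothesis, and 9 is divisible by 9. Hence 9 | h(k+1).
By the principle of mathematical induction, the result holds for all t ≥ 0.
Therefore the largest such d is 9.

d = 9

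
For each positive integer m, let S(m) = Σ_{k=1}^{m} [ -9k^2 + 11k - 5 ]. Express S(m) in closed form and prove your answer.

S(m) = -m(3m^2 - m + 1)

We claim S(m) = -m(3m^2 - m + 1) for all m ≥ 1.
For the base case m = 1: S(1) = -3, and the closed form gives -3. They agree.
Suppose the result is true for m = k, so S(k) = k(-3k^2 + k - 1).
Then S(k+1) = S(k) + (11k - 9(k + 1)^2 + 6) = (k(-3k^2 + k - 1)) + (11k - 9(k + 1)^2 + 6).
Simplifying, S(k+1) = -(k + 1)(3k^2 + 5k + 3) = -(k+1)(3(k+1)^2 - (k+1) + 1),
which is the closed form with m = k+1.
By induction, the statement is established for all m ≥ 1.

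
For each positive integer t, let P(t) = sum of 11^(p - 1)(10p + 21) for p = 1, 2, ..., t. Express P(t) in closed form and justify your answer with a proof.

P(t) = 11^t(t + 2) - 2

We claim P(t) = 11^t(t + 2) - 2 for all t ≥ 1.
When t = 1: P(1) = 31, and the closed form gives 31. They agree.
Inductive step: assume the claim holds for t = p, so P(p) = 11^p(p + 2) - 2.
Then P(p+1) = P(p) + (11^p(10p + 31)) = (11^p(p + 2) - 2) + (11^p(10p + 31)).
Simplifying, P(p+1) = 11·11^p·p + 33·11^p - 2 = 11^(p+1)((p+1) + 2) - 2,
which is the closed form with t = p+1.
By induction, the statement is established for all t ≥ 1.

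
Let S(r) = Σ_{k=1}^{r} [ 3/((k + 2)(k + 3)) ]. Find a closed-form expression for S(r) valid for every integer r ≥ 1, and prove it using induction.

We claim S(r) = r/(r + 3) for all r ≥ 1.
When r = 1: S(1) = 1/4, and the closed form gives 1/4. They agree.
Suppose the result is true for r = k, so S(k) = k/(k + 3).
Then S(k+1) = S(k) + (3/((k + 3)(k + 4))) = (k/(k + 3)) + (3/((k + 3)(k + 4))).
Simplifying, S(k+1) = (k + 1)/(k + 4) = (k+1)/((k+1) + 3),
which is the closed form with r = k+1.
By the principle of mathematical induction, the result holds for all r ≥ 1.

S(r) = r/(r + 3)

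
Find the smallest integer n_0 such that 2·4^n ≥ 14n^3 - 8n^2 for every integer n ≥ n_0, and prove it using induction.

n_0 = 5

At n = 4: 512 < 768, so the inequality fails and n_0 ≥ 5. We prove 2·4^n ≥ 14n^3 - 8n^2 for all n ≥ 5.
For the base case n = 5: 2·4^n = 2048 and 14n^3 - 8n^2 = 1550, so 2048 ≥ 1550.
Inductive step: suppose the statement holds for some m ≥ 5, so 2·4^m ≥ 14m^3 - 8m^2.
Then 2·4^(m + 1) = 4·(2·4^m) ≥ 4·(14m^3 - 8m^2).
Also, for m ≥ 5 we have 4·(14m^3 - 8m^2) ≥ 14(m+1)^3 - 8(m+1)^2, since 4·(14m^3 - 8m^2) − (14(m+1)^3 - 8(m+1)^2) = 42m^3 - 66m^2 - 26m - 6, which is nonnegative for all m ≥ 5.
Combining, 2·4^(m + 1) ≥ 14(m+1)^3 - 8(m+1)^2.
This completes the induction.
Hence the smallest such n_0 is 5.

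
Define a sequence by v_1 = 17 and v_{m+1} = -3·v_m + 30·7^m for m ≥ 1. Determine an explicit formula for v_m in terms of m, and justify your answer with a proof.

Computing the first terms: v_1 = 17, v_2 = 159, v_3 = 993. This suggests v_m = -4(-3)^(m - 1) + 3·7^m.
For the base case m = 1: the formula gives 17 = 17 = v_1.
Suppose the result is true for m = i, so v_i = -4(-3)^(i - 1) + 3·7^i.
Then v_{i+1} = -3·v_i + 30·7^i = -3·(-4(-3)^(i - 1) + 3·7^i) + 30·7^i = -4(-3)^i + 3·7^(i + 1) = -4(-3)^((i+1) - 1) + 3·7^(i+1),
which is the claimed formula at m = i+1.
By induction, the statement is established for all m ≥ 1.

v_m = -4(-3)^(m - 1) + 3·7^m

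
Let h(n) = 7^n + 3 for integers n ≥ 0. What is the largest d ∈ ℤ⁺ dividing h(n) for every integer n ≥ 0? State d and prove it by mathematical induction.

Computing the first values: h(0) = 4 and h(1) = 10; gcd(4, 10) = 2, so d ≤ 2.
We prove 2 | 7^n + 3 for all n ≥ 0 by induction on n.
For the base case n = 0: h(0) = 4 = 2·(2), so 2 | h(0).
Inductive step: suppose the statement holds for some m ≥ 0, i.e. 2 | h(m). Then
h(m+1) = 7^(m+1) + 3 = 7·(7^m + 3) - 18 = 7·h(m) - 18. The first term is divisible by 2 by the inductive hypothesis, and -18 is divisible by 2. Hence 2 | h(m+1).
By induction, the statement is established for all n ≥ 0.
Therefore the largest such d is 2.

d = 2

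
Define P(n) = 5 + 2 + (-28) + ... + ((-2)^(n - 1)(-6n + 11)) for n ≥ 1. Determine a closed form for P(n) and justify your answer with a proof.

P(n) = (-2)^n(2n - 3) + 3

We claim P(n) = (-2)^n(2n - 3) + 3 for all n ≥ 1.
Base step (n = 1): P(1) = 5, and the closed form gives 5. They agree.
For the inductive step, assume it holds for an arbitrary p ≥ 1, so P(p) = (-2)^p(2p - 3) + 3.
Then P(p+1) = P(p) + ((-2)^p(-6p + 5)) = ((-2)^p(2p - 3) + 3) + ((-2)^p(-6p + 5)).
Simplifying, P(p+1) = -(-2)^(p + 1) - (-2)^(p + 2)p + 3 = (-2)^(p+1)(2(p+1) - 3) + 3,
which is the closed form with n = p+1.
Hence, by induction on n, the claim holds for every n ≥ 1.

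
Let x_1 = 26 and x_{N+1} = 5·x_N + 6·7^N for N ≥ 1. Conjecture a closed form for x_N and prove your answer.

Computing the first terms: x_1 = 26, x_2 = 172, x_3 = 1154. This suggests x_N = 5^N + 3·7^N.
When N = 1: the formula gives 26 = 26 = x_1.
Suppose the result is true for N = m, so x_m = 5^m + 3·7^m.
Then x_{m+1} = 5·x_m + 6·7^m = 5·(5^m + 3·7^m) + 6·7^m = 5^(m + 1) + 3·7^(m + 1),
which is the claimed formula at N = m+1.
This completes the induction.

x_N = 5^N + 3·7^N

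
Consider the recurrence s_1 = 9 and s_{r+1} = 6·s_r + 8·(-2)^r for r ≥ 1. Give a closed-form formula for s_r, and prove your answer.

Computing the first terms: s_1 = 9, s_2 = 38, s_3 = 260. This suggests s_r = -(-2)^r + 7·6^(r - 1).
Base case (r = 1): the formula gives 9 = 9 = s_1.
Suppose the result is true for r = i, so s_i = -(-2)^i + 7·6^(i - 1).
Then s_{i+1} = 6·s_i + 8·(-2)^i = 6·(-(-2)^i + 7·6^(i - 1)) + 8·(-2)^i = -(-2)^(i + 1) + 7·6^i = -(-2)^(i+1) + 7·6^((i+1) - 1),
which is the claimed formula at r = i+1.
By the principle of mathematical induction, the result holds for all r ≥ 1.

s_r = -(-2)^r + 7·6^(r - 1)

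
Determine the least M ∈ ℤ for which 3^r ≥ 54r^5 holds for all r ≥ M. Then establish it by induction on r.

At r = 16: 43046721 < 56623104, so the inequality fails and M ≥ 17. We prove 3^r ≥ 54r^5 for all r ≥ 17.
For the base case r = 17: 3^r = 129140163 and 54r^5 = 76672278, so 129140163 ≥ 76672278.
Inductive step: assume the claim holds for r = i, so 3^i ≥ 54i^5.
Then 3^(i + 1) = 3·(3^i) ≥ 3·(54i^5).
Also, for i ≥ 17 we have 3·(54i^5) ≥ 54(i+1)^5, since 3 ≥ (1 + 1/i)^5 for all i ≥ 17.
Combining, 3^(i + 1) ≥ 54(i+1)^5.
Hence, by induction on r, the claim holds for every r ≥ 17.
Hence the smallest such M is 17.

M = 17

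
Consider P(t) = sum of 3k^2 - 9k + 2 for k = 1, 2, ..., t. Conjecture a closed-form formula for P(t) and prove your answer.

P(t) = t(t^2 - 3t - 2)

We claim P(t) = t(t^2 - 3t - 2) for all t ≥ 1.
For the base case t = 1: P(1) = -4, and the closed form gives -4. They agree.
Inductive step: suppose the statement holds for some k ≥ 1, so P(k) = k(k^2 - 3k - 2).
Then P(k+1) = P(k) + (3k^2 - 3k - 4) = (k(k^2 - 3k - 2)) + (3k^2 - 3k - 4).
Simplifying, P(k+1) = (k + 1)(k^2 - k - 4) = (k+1)((k+1)^2 - 3(k+1) - 2),
which is the closed form with t = k+1.
Hence, by induction on t, the claim holds for every t ≥ 1.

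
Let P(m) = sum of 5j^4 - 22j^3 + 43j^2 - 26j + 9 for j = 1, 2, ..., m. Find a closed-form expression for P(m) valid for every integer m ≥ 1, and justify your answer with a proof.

P(m) = m(m^4 - 3m^3 + 5m^2 + 3m + 3)

We claim P(m) = m(m^4 - 3m^3 + 5m^2 + 3m + 3) for all m ≥ 1.
Base step (m = 1): P(1) = 9, and the closed form gives 9. They agree.
Suppose the result is true for m = j, so P(j) = j(j^4 - 3j^3 + 5j^2 + 3j + 3).
Then P(j+1) = P(j) + (5j^4 - 2j^3 + 7j^2 + 14j + 9) = (j(j^4 - 3j^3 + 5j^2 + 3j + 3)) + (5j^4 - 2j^3 + 7j^2 + 14j + 9).
Simplifying, P(j+1) = (j + 1)(j^4 + j^3 + 2j^2 + 8j + 9) = (j+1)((j+1)^4 - 3(j+1)^3 + 5(j+1)^2 + 3(j+1) + 3),
which is the closed form with m = j+1.
By induction, the statement is established for all m ≥ 1.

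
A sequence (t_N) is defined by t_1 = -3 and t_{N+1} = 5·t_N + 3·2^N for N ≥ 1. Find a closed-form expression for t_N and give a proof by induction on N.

t_N = -2^N - 5^(N - 1)

Computing the first terms: t_1 = -3, t_2 = -9, t_3 = -33. This suggests t_N = -2^N - 5^(N - 1).
When N = 1: the formula gives -3 = -3 = t_1.
For the inductive step, assume it holds for an arbitrary k ≥ 1, so t_k = -2^k - 5^(k - 1).
Then t_{k+1} = 5·t_k + 3·2^k = 5·(-2^k - 5^(k - 1)) + 3·2^k = -2^(k + 1) - 5^k = -2^(k+1) - 5^((k+1) - 1),
which is the claimed formula at N = k+1.
By the principle of mathematical induction, the result holds for all N ≥ 1.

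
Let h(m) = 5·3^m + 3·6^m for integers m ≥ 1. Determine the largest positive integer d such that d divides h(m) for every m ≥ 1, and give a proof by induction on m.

Computing the first values: h(1) = 33 and h(2) = 153; gcd(33, 153) = 3, so d ≤ 3.
We prove 3 | 5·3^m + 3·6^m for all m ≥ 1 by induction on m.
Base case (m = 1): h(1) = 33 = 3·(11), so 3 | h(1).
Inductive step: assume the claim holds for m = r, i.e. 3 | h(r). Then
h(r+1) − 6·h(r) = (5·3^(r+1) + 3·6^(r+1)) − 6·(5·3^r + 3·6^r) = (5)·3^r·(3 − 6) = (-15)·3^r. Since 3 | h(r) by the inductive hypothesis, 3 | 6·h(r); and 3 | -15 since -15 = 3·-5. Therefore 3 | h(r+1).
By the principle of mathematical induction, the result holds for all m ≥ 1.
Therefore the largest such d is 3.

d = 3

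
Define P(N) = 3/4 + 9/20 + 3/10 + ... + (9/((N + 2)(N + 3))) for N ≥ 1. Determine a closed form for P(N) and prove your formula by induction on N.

P(N) = 3N/(N + 3)

We claim P(N) = 3N/(N + 3) for all N ≥ 1.
Base case (N = 1): P(1) = 3/4, and the closed form gives 3/4. They agree.
Inductive step: suppose the statement holds for some p ≥ 1, so P(p) = 3p/(p + 3).
Then P(p+1) = P(p) + (9/((p + 3)(p + 4))) = (3p/(p + 3)) + (9/((p + 3)(p + 4))).
Simplifying, P(p+1) = 3(p + 1)/(p + 4) = 3(p+1)/((p+1) + 3),
which is the closed form with N = p+1.
Hence, by induction on N, the claim holds for every N ≥ 1.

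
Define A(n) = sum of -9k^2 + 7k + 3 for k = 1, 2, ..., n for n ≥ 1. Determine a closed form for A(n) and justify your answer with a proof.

A(n) = -n(3n^2 + n - 5)

We claim A(n) = -n(3n^2 + n - 5) for all n ≥ 1.
For the base case n = 1: A(1) = 1, and the closed form gives 1. They agree.
For the inductive step, assume it holds for an arbitrary k ≥ 1, so A(k) = k(-3k^2 - k + 5).
Then A(k+1) = A(k) + (-9k^2 - 11k + 1) = (k(-3k^2 - k + 5)) + (-9k^2 - 11k + 1).
Simplifying, A(k+1) = -(k + 1)(3k^2 + 7k - 1) = -(k+1)(3(k+1)^2 + (k+1) - 5),
which is the closed form with n = k+1.
This completes the induction.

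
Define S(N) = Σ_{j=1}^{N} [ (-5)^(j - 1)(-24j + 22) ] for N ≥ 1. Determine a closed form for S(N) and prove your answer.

We claim S(N) = (-5)^N(4N - 3) + 3 for all N ≥ 1.
Base step (N = 1): S(1) = -2, and the closed form gives -2. They agree.
Inductive step: suppose the statement holds for some j ≥ 1, so S(j) = (-5)^j(4j - 3) + 3.
Then S(j+1) = S(j) + ((-5)^j(-24j - 2)) = ((-5)^j(4j - 3) + 3) + ((-5)^j(-24j - 2)).
Simplifying, S(j+1) = -20(-5)^j·j - 5(-5)^j + 3 = (-5)^(j+1)(4(j+1) - 3) + 3,
which is the closed form with N = j+1.
By induction, the statement is established for all N ≥ 1.

S(N) = (-5)^N(4N - 3) + 3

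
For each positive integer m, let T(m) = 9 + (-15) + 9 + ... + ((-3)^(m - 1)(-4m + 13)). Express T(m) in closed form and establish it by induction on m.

T(m) = (-3)^m(m - 3) + 3

We claim T(m) = (-3)^m(m - 3) + 3 for all m ≥ 1.
For the base case m = 1: T(1) = 9, and the closed form gives 9. They agree.
Inductive step: suppose the statement holds for some j ≥ 1, so T(j) = (-3)^j(j - 3) + 3.
Then T(j+1) = T(j) + ((-3)^j(-4j + 9)) = ((-3)^j(j - 3) + 3) + ((-3)^j(-4j + 9)).
Simplifying, T(j+1) = -3(-3)^j·j + 6(-3)^j + 3 = (-3)^(j+1)((j+1) - 3) + 3,
which is the closed form with m = j+1.
By the principle of mathematical induction, the result holds for all m ≥ 1.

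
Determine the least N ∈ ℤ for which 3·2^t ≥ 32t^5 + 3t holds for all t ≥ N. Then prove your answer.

N = 28

At t = 27: 402653184 < 459165105, so the inequality fails and N ≥ 28. We prove 3·2^t ≥ 32t^5 + 3t for all t ≥ 28.
For the base case t = 28: 3·2^t = 805306368 and 32t^5 + 3t = 550731860, so 805306368 ≥ 550731860.
Inductive step: suppose the statement holds for some m ≥ 28, so 3·2^m ≥ 32m^5 + 3m.
Then 3·2^(m + 1) = 2·(3·2^m) ≥ 2·(32m^5 + 3m).
Also, for m ≥ 28 we have 2·(32m^5 + 3m) ≥ 32(m+1)^5 + 3(m+1), since 2·(32m^5 + 3m) − (32(m+1)^5 + 3(m+1)) = 32m^5 - 160m^4 - 320m^3 - 320m^2 - 157m - 35, which is nonnegative for all m ≥ 28.
Combining, 3·2^(m + 1) ≥ 32(m+1)^5 + 3(m+1).
This completes the induction.
Hence the smallest such N is 28.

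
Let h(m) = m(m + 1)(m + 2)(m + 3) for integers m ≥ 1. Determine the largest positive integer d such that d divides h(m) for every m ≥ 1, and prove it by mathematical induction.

d = 24

Computing the first values: h(1) = 24 and h(2) = 120; gcd(24, 120) = 24, so d ≤ 24.
We prove 24 | m(m + 1)(m + 2)(m + 3) for all m ≥ 1 by induction on m.
Base case (m = 1): h(1) = 24 = 24·(1), so 24 | h(1).
Inductive step: suppose the statement holds for some j ≥ 1, i.e. 24 | h(j). Then
h(j+1) − h(j) = (j+1)·(j+2)·(j+3)·(j+4) − j·(j+1)·(j+2)·(j+3) = (j+1)·(j+2)·(j+3)·[(j+4) − j] = 4·(j+1)·(j+2)·(j+3). The product of 3 consecutive integers is divisible by (3)! = 6, so h(j+1) − h(j) is divisible by 4·6 = 24. By the inductive hypothesis 24 | h(j), hence 24 | h(j+1).
Hence, by induction on m, the claim holds for every m ≥ 1.
Therefore the largest such d is 24.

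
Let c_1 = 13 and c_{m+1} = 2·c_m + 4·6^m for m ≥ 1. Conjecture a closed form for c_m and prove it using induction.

c_m = 7·2^(m - 1) + 6^m

Computing the first terms: c_1 = 13, c_2 = 50, c_3 = 244. This suggests c_m = 7·2^(m - 1) + 6^m.
Base step (m = 1): the formula gives 13 = 13 = c_1.
Inductive step: assume the claim holds for m = p, so c_p = 7·2^(p - 1) + 6^p.
Then c_{p+1} = 2·c_p + 4·6^p = 2·(7·2^(p - 1) + 6^p) + 4·6^p = 7·2^p + 6^(p + 1) = 7·2^((p+1) - 1) + 6^(p+1),
which is the claimed formula at m = p+1.
This completes the induction.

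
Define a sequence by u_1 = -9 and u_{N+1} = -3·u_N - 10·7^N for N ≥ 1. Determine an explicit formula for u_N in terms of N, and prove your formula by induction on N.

u_N = -2(-3)^(N - 1) - 7^N

Computing the first terms: u_1 = -9, u_2 = -43, u_3 = -361. This suggests u_N = -2(-3)^(N - 1) - 7^N.
Base case (N = 1): the formula gives -9 = -9 = u_1.
Inductive step: suppose the statement holds for some k ≥ 1, so u_k = -2(-3)^(k - 1) - 7^k.
Then u_{k+1} = -3·u_k - 10·7^k = -3·(-2(-3)^(k - 1) - 7^k) - 10·7^k = -2(-3)^k - 7^(k + 1) = -2(-3)^((k+1) - 1) - 7^(k+1),
which is the claimed formula at N = k+1.
This completes the induction.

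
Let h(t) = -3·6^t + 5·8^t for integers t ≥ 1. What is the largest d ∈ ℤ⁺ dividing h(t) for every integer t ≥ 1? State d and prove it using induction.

Computing the first values: h(1) = 22 and h(2) = 212; gcd(22, 212) = 2, so d ≤ 2.
We prove 2 | -3·6^t + 5·8^t for all t ≥ 1 by induction on t.
For the base case t = 1: h(1) = 22 = 2·(11), so 2 | h(1).
For the inductive step, assume it holds for an arbitrary m ≥ 1, i.e. 2 | h(m). Then
h(m+1) − 8·h(m) = (-3·6^(m+1) + 5·8^(m+1)) − 8·(-3·6^m + 5·8^m) = (-3)·6^m·(6 − 8) = (6)·6^m. Since 2 | h(m) by the inductive hypothesis, 2 | 8·h(m); and 2 | 6 since 6 = 2·3. Therefore 2 | h(m+1).
This completes the induction.
Therefore the largest such d is 2.

d = 2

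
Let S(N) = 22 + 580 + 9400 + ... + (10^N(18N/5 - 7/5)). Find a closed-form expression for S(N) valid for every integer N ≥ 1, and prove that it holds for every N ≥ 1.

We claim S(N) = 2·10^N(2N - 1) + 2 for all N ≥ 1.
Base case (N = 1): S(1) = 22, and the closed form gives 22. They agree.
Inductive step: assume the claim holds for N = p, so S(p) = 2·10^p(2p - 1) + 2.
Then S(p+1) = S(p) + (10^p(36p + 22)) = (2·10^p(2p - 1) + 2) + (10^p(36p + 22)).
Simplifying, S(p+1) = 40·10^p·p + 20·10^p + 2 = 2·10^(p+1)(2(p+1) - 1) + 2,
which is the closed form with N = p+1.
By the principle of mathematical induction, the result holds for all N ≥ 1.

S(N) = 2·10^N(2N - 1) + 2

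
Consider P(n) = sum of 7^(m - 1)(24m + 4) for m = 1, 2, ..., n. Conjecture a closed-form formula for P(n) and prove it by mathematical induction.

We claim P(n) = 4·7^n·n for all n ≥ 1.
For the base case n = 1: P(1) = 28, and the closed form gives 28. They agree.
Inductive step: suppose the statement holds for some m ≥ 1, so P(m) = 4·7^m·m.
Then P(m+1) = P(m) + (7^m(24m + 28)) = (4·7^m·m) + (7^m(24m + 28)).
Simplifying, P(m+1) = 28·7^m(m + 1) = 4·7^(m+1)·(m+1),
which is the closed form with n = m+1.
This completes the induction.

P(n) = 4·7^n·n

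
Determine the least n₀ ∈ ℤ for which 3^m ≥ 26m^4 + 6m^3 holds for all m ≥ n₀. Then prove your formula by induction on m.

n₀ = 13

At m = 12: 531441 < 549504, so the inequality fails and n₀ ≥ 13. We prove 3^m ≥ 26m^4 + 6m^3 for all m ≥ 13.
For the base case m = 13: 3^m = 1594323 and 26m^4 + 6m^3 = 755768, so 1594323 ≥ 755768.
Inductive step: assume the claim holds for m = r, so 3^r ≥ 26r^4 + 6r^3.
Then 3^(r + 1) = 3·(3^r) ≥ 3·(26r^4 + 6r^3).
Also, for r ≥ 13 we have 3·(26r^4 + 6r^3) ≥ 26(r+1)^4 + 6(r+1)^3, since 3·(26r^4 + 6r^3) − (26(r+1)^4 + 6(r+1)^3) = 52r^4 - 92r^3 - 174r^2 - 122r - 32, which is nonnegative for all r ≥ 13.
Combining, 3^(r + 1) ≥ 26(r+1)^4 + 6(r+1)^3.
This completes the induction.
Hence the smallest such n₀ is 13.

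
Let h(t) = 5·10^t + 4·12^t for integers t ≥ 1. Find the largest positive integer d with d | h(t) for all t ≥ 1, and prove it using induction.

d = 2

Computing the first values: h(1) = 98 and h(2) = 1076; gcd(98, 1076) = 2, so d ≤ 2.
We prove 2 | 5·10^t + 4·12^t for all t ≥ 1 by induction on t.
For the base case t = 1: h(1) = 98 = 2·(49), so 2 | h(1).
Suppose the result is true for t = r, i.e. 2 | h(r). Then
h(r+1) − 12·h(r) = (5·10^(r+1) + 4·12^(r+1)) − 12·(5·10^r + 4·12^r) = (5)·10^r·(10 − 12) = (-10)·10^r. Since 2 | h(r) by the inductive hypothesis, 2 | 12·h(r); and 2 | -10 since -10 = 2·-5. Therefore 2 | h(r+1).
By the principle of mathematical induction, the result holds for all t ≥ 1.
Therefore the largest such d is 2.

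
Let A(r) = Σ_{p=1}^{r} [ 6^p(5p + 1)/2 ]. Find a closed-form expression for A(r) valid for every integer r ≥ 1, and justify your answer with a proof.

A(r) = 3·6^r·r

We claim A(r) = 3·6^r·r for all r ≥ 1.
Base step (r = 1): A(1) = 18, and the closed form gives 18. They agree.
For the inductive step, assume it holds for an arbitrary p ≥ 1, so A(p) = 3·6^p·p.
Then A(p+1) = A(p) + (6^p(15p + 18)) = (3·6^p·p) + (6^p(15p + 18)).
Simplifying, A(p+1) = 18·6^p(p + 1) = 3·6^(p+1)·(p+1),
which is the closed form with r = p+1.
By the principle of mathematical induction, the result holds for all r ≥ 1.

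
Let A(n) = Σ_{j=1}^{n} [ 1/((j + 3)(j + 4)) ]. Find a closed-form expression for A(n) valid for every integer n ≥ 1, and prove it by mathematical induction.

We claim A(n) = n/(4(n + 4)) for all n ≥ 1.
When n = 1: A(1) = 1/20, and the closed form gives 1/20. They agree.
For the inductive step, assume it holds for an arbitrary j ≥ 1, so A(j) = j/(4(j + 4)).
Then A(j+1) = A(j) + (1/((j + 4)(j + 5))) = (j/(4(j + 4))) + (1/((j + 4)(j + 5))).
Simplifying, A(j+1) = (j + 1)/(4(j + 5)) = (j+1)/(4((j+1) + 4)),
which is the closed form with n = j+1.
This completes the induction.

A(n) = n/(4(n + 4))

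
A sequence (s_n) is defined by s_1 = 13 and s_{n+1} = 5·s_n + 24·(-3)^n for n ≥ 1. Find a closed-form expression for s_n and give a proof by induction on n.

Computing the first terms: s_1 = 13, s_2 = -7, s_3 = 181. This suggests s_n = (-3)^(n + 1) + 4·5^(n - 1).
For the base case n = 1: the formula gives 13 = 13 = s_1.
Suppose the result is true for n = m, so s_m = (-3)^(m + 1) + 4·5^(m - 1).
Then s_{m+1} = 5·s_m + 24·(-3)^m = 5·((-3)^(m + 1) + 4·5^(m - 1)) + 24·(-3)^m = (-3)^(m + 2) + 4·5^m = (-3)^((m+1) + 1) + 4·5^((m+1) - 1),
which is the claimed formula at n = m+1.
By induction, the statement is established for all n ≥ 1.

s_n = (-3)^(n + 1) + 4·5^(n - 1)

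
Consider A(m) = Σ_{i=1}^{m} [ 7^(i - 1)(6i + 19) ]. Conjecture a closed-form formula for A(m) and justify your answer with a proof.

A(m) = 7^m(m + 3) - 3

We claim A(m) = 7^m(m + 3) - 3 for all m ≥ 1.
When m = 1: A(1) = 25, and the closed form gives 25. They agree.
For the inductive step, assume it holds for an arbitrary i ≥ 1, so A(i) = 7^i(i + 3) - 3.
Then A(i+1) = A(i) + (7^i(6i + 25)) = (7^i(i + 3) - 3) + (7^i(6i + 25)).
Simplifying, A(i+1) = 7·7^i·i + 28·7^i - 3 = 7^(i+1)((i+1) + 3) - 3,
which is the closed form with m = i+1.
This completes the induction.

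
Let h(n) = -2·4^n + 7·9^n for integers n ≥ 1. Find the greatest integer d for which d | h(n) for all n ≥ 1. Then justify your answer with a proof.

d = 5

Computing the first values: h(1) = 55 and h(2) = 535; gcd(55, 535) = 5, so d ≤ 5.
We prove 5 | -2·4^n + 7·9^n for all n ≥ 1 by induction on n.
For the base case n = 1: h(1) = 55 = 5·(11), so 5 | h(1).
Inductive step: assume the claim holds for n = p, i.e. 5 | h(p). Then
h(p+1) − 9·h(p) = (-2·4^(p+1) + 7·9^(p+1)) − 9·(-2·4^p + 7·9^p) = (-2)·4^p·(4 − 9) = (10)·4^p. Since 5 | h(p) by the inductive hypothesis, 5 | 9·h(p); and 5 | 10 since 10 = 5·2. Therefore 5 | h(p+1).
Hence, by induction on n, the claim holds for every n ≥ 1.
Therefore the largest such d is 5.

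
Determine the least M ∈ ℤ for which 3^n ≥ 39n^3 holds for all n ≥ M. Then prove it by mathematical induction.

At n = 9: 19683 < 28431, so the inequality fails and M ≥ 10. We prove 3^n ≥ 39n^3 for all n ≥ 10.
For the base case n = 10: 3^n = 59049 and 39n^3 = 39000, so 59049 ≥ 39000.
Inductive step: suppose the statement holds for some i ≥ 10, so 3^i ≥ 39i^3.
Then 3^(i + 1) = 3·(3^i) ≥ 3·(39i^3).
Also, for i ≥ 10 we have 3·(39i^3) ≥ 39(i+1)^3, since 3 ≥ (1 + 1/i)^3 for all i ≥ 10.
Combining, 3^(i + 1) ≥ 39(i+1)^3.
This completes the induction.
Hence the smallest such M is 10.

M = 10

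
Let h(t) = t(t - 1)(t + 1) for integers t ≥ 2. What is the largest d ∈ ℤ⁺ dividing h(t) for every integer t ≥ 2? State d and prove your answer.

Computing the first values: h(2) = 6 and h(3) = 24; gcd(6, 24) = 6, so d ≤ 6.
We prove 6 | t(t - 1)(t + 1) for all t ≥ 2 by induction on t.
Base step (t = 2): h(2) = 6 = 6·(1), so 6 | h(2).
Inductive step: assume the claim holds for t = p, i.e. 6 | h(p). Then
h(p+1) − h(p) = p·(p+1)·(p+2) − (p-1)·p·(p+1) = p·(p+1)·[(p+2) − (p-1)] = 3·p·(p+1). The product of 2 consecutive integers is divisible by (2)! = 2, so h(p+1) − h(p) is divisible by 3·2 = 6. By the inductive hypothesis 6 | h(p), hence 6 | h(p+1).
Hence, by induction on t, the claim holds for every t ≥ 2.
Therefore the largest such d is 6.

d = 6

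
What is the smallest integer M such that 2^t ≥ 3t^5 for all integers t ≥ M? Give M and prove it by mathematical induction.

M = 25

At t = 24: 16777216 < 23887872, so the inequality fails and M ≥ 25. We prove 2^t ≥ 3t^5 for all t ≥ 25.
Base case (t = 25): 2^t = 33554432 and 3t^5 = 29296875, so 33554432 ≥ 29296875.
Inductive step: suppose the statement holds for some j ≥ 25, so 2^j ≥ 3j^5.
Then 2^(j + 1) = 2·(2^j) ≥ 2·(3j^5).
Also, for j ≥ 25 we have 2·(3j^5) ≥ 3(j+1)^5, since 2 ≥ (1 + 1/j)^5 for all j ≥ 25.
Combining, 2^(j + 1) ≥ 3(j+1)^5.
By the principle of mathematical induction, the result holds for all t ≥ 25.
Hence the smallest such M is 25.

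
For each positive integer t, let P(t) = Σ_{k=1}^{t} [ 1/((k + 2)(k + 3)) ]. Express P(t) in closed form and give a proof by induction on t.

We claim P(t) = t/(3(t + 3)) for all t ≥ 1.
Base step (t = 1): P(1) = 1/12, and the closed form gives 1/12. They agree.
Inductive step: suppose the statement holds for some k ≥ 1, so P(k) = k/(3(k + 3)).
Then P(k+1) = P(k) + (1/((k + 3)(k + 4))) = (k/(3(k + 3))) + (1/((k + 3)(k + 4))).
Simplifying, P(k+1) = (k + 1)/(3(k + 4)) = (k+1)/(3((k+1) + 3)),
which is the closed form with t = k+1.
By induction, the statement is established for all t ≥ 1.

P(t) = t/(3(t + 3))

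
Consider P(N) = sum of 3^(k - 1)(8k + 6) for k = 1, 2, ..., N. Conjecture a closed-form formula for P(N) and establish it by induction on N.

We claim P(N) = 3^N(4N + 1) - 1 for all N ≥ 1.
For the base case N = 1: P(1) = 14, and the closed form gives 14. They agree.
Inductive step: assume the claim holds for N = k, so P(k) = 3^k(4k + 1) - 1.
Then P(k+1) = P(k) + (3^k(8k + 14)) = (3^k(4k + 1) - 1) + (3^k(8k + 14)).
Simplifying, P(k+1) = 12·3^k·k + 15·3^k - 1 = 3^(k+1)(4(k+1) + 1) - 1,
which is the closed form with N = k+1.
By induction, the statement is established for all N ≥ 1.

P(N) = 3^N(4N + 1) - 1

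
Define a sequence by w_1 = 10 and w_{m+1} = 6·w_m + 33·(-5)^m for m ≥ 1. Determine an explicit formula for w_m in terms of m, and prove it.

w_m = -3(-5)^m - 5·6^(m - 1)

Computing the first terms: w_1 = 10, w_2 = -105, w_3 = 195. This suggests w_m = -3(-5)^m - 5·6^(m - 1).
Base step (m = 1): the formula gives 10 = 10 = w_1.
Inductive step: suppose the statement holds for some r ≥ 1, so w_r = -3(-5)^r - 5·6^(r - 1).
Then w_{r+1} = 6·w_r + 33·(-5)^r = 6·(-3(-5)^r - 5·6^(r - 1)) + 33·(-5)^r = -3(-5)^(r + 1) - 5·6^r = -3(-5)^(r+1) - 5·6^((r+1) - 1),
which is the claimed formula at m = r+1.
By the principle of mathematical induction, the result holds for all m ≥ 1.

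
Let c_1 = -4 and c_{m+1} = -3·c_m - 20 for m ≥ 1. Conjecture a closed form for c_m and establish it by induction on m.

c_m = (-3)^(m - 1) - 5

Computing the first terms: c_1 = -4, c_2 = -8, c_3 = 4. This suggests c_m = (-3)^(m - 1) - 5.
Base step (m = 1): the formula gives -4 = -4 = c_1.
Inductive step: assume the claim holds for m = j, so c_j = (-3)^(j - 1) - 5.
Then c_{j+1} = -3·c_j - 20 = -3·((-3)^(j - 1) - 5) - 20 = (-3)^j - 5 = (-3)^((j+1) - 1) - 5,
which is the claimed formula at m = j+1.
By induction, the statement is established for all m ≥ 1.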